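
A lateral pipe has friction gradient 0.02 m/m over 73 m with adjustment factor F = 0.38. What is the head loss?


hf = J * L * F = 0.02 * 73 * 0.38 = 0.5548 m

0.5548 m


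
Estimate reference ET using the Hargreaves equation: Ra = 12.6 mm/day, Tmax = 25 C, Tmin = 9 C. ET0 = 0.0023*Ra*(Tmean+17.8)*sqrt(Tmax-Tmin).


Tmean = (Tmax + Tmin)/2 = (25 + 9)/2 = 17.0
ET0 = 0.0023 * 12.6 * (17.0 + 17.8) * sqrt(25 - 9)
ET0 = 0.0023 * 12.6 * 34.8 * 4.000000

4.0340 mm/day


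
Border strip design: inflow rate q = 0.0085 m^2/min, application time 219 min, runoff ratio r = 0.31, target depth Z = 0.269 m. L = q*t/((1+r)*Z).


L = q*t/((1+r)*Z)
L = 0.0085*219/((1+0.31)*0.269)
L = 1.8615/0.35239

5.2825 m


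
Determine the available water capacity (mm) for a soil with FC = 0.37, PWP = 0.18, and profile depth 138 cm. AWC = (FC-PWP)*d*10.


AWC = (FC - PWP) * d * 10
AWC = (0.37 - 0.18) * 138 * 10
AWC = 0.1900 * 138 * 10

262.2000 mm


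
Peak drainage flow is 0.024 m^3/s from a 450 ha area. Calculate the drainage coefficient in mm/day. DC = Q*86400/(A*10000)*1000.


DC = Q * 86400 / (A * 10000) * 1000
DC = 0.024 * 86400 / (450 * 10000) * 1000
DC = 2073600.0000 / 4500000

0.4608 mm/day


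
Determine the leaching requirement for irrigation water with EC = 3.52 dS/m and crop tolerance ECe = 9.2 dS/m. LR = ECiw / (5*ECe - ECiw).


LR = ECiw / (5*ECe - ECiw)
LR = 3.52 / (5*9.2 - 3.52)
LR = 3.52 / 42.4800

0.0829


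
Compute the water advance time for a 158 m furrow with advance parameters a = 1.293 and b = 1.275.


t = (L/a)^(1/b)
t = (158/1.293)^(1/1.275)
t = 122.196442^(1/1.275)

43.3420 min


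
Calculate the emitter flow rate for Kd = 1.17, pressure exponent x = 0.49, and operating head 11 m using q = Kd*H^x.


q = Kd * H^x = 1.17 * 11^0.49 = 1.17 * 3.238042

3.7885 L/h


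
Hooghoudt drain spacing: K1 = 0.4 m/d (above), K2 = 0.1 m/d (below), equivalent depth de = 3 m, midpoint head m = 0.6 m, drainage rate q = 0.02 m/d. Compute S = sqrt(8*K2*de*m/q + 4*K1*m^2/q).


S^2 = 8*K2*de*m/q + 4*K1*m^2/q
S^2 = 8*0.1*3*0.6/0.02 + 4*0.4*0.6^2/0.02
S = sqrt(100.8000)

10.0399 m


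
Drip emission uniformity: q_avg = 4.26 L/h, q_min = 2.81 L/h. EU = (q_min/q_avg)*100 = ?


EU = (q_min/q_avg)*100 = (2.81/4.26)*100 = 65.9624%

65.9624 %


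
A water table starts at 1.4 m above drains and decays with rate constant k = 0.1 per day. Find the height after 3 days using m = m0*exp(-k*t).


m = m0 * exp(-k*t)
m = 1.4 * exp(-0.1 * 3)
m = 1.4 * exp(-0.3000)

1.0371 m


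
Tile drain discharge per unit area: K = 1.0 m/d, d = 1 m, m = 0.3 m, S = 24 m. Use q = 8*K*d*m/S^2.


q = 8*K*d*m/S^2
q = 8*1.0*1*0.3/24^2
q = 2.4000 / 576

0.0042 m/d


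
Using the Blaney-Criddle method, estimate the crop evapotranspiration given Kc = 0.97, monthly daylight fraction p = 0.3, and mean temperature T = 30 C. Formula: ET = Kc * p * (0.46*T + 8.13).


ET = Kc * p * (0.46*T + 8.13)
ET = 0.97 * 0.3 * (0.46*30 + 8.13)
ET = 0.97 * 0.3 * 21.9300

6.3816 mm/day


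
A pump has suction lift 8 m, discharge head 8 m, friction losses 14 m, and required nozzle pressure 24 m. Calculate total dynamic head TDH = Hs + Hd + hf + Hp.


TDH = Hs + Hd + hf + Hp = 8 + 8 + 14 + 24 = 54

54 m


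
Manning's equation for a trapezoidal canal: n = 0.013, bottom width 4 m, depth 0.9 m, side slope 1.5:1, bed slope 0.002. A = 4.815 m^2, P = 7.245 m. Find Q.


R = A/P = 4.815/7.245 = 0.664596
Q = (1/0.013) * 4.815 * 0.664596^(2/3) * 0.002^0.5

12.6146 m^3/s


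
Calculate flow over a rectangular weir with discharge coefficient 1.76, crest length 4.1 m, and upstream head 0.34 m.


Q = C * L * H^(3/2) = 1.76 * 4.1 * 0.34^1.5 = 1.76 * 4.1 * 0.198252

1.4306 m^3/s


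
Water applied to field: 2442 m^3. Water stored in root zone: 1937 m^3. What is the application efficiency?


Ea = V_root / V_field * 100 = 1937 / 2442 * 100 = 79.3202%

79.3202 %


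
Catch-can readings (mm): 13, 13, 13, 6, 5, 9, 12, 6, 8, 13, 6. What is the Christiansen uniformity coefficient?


mean = 9.454545 mm
MAD = 3.041322 mm
CU = (1 - 3.041322/9.454545)*100

67.8322 %


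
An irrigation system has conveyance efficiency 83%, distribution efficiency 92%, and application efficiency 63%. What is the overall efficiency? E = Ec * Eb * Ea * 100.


Ec = 0.83, Eb = 0.92, Ea = 0.63
E = 0.83 * 0.92 * 0.63 * 100 = 48.1068%

48.1068 %


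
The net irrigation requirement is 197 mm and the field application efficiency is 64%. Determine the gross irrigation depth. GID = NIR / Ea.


Ea = 64% = 0.64
GID = NIR / Ea = 197 / 0.64 = 307.8125 mm

307.8125 mm


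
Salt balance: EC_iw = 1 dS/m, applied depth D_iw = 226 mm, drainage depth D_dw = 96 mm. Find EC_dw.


EC_dw = EC_iw * D_iw / D_dw
EC_dw = 1 * 226 / 96
EC_dw = 226 / 96

2.3542 dS/m


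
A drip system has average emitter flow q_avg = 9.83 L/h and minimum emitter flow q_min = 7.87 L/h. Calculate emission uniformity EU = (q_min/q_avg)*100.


EU = (q_min/q_avg)*100 = (7.87/9.83)*100 = 80.0610%

80.0610 %


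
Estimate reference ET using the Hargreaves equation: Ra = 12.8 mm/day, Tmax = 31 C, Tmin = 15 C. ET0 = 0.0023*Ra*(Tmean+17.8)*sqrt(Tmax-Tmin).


Tmean = (Tmax + Tmin)/2 = (31 + 15)/2 = 23.0
ET0 = 0.0023 * 12.8 * (23.0 + 17.8) * sqrt(31 - 15)
ET0 = 0.0023 * 12.8 * 40.8 * 4.000000

4.8046 mm/day


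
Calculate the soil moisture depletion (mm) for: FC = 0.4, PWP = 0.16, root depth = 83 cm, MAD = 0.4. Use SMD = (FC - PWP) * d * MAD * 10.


SMD = (FC - PWP) * d * MAD * 10
SMD = (0.4 - 0.16) * 83 * 0.4 * 10
SMD = 0.2400 * 83 * 0.4 * 10

79.6800 mm


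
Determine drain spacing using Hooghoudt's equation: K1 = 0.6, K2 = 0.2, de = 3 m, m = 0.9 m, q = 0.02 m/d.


S^2 = 8*K2*de*m/q + 4*K1*m^2/q
S^2 = 8*0.2*3*0.9/0.02 + 4*0.6*0.9^2/0.02
S = sqrt(313.2000)

17.6975 m


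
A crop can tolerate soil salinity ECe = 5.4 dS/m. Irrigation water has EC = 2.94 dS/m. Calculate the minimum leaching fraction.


LR = ECiw / (5*ECe - ECiw)
LR = 2.94 / (5*5.4 - 2.94)
LR = 2.94 / 24.0600

0.1222


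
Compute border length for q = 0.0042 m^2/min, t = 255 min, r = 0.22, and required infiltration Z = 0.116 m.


L = q*t/((1+r)*Z)
L = 0.0042*255/((1+0.22)*0.116)
L = 1.071/0.14152

7.5678 m


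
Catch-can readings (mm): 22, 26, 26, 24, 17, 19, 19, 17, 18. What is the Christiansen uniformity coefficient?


mean = 20.888889 mm
MAD = 3.209877 mm
CU = (1 - 3.209877/20.888889)*100

84.6336 %


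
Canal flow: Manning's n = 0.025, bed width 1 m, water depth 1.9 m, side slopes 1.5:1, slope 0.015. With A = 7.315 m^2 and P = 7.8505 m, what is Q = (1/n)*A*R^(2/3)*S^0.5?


R = A/P = 7.315/7.8505 = 0.931788
Q = (1/0.025) * 7.315 * 0.931788^(2/3) * 0.015^0.5

34.1873 m^3/s


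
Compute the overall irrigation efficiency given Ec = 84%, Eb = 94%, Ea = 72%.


Ec = 0.84, Eb = 0.94, Ea = 0.72
E = 0.84 * 0.94 * 0.72 * 100 = 56.8512%

56.8512 %


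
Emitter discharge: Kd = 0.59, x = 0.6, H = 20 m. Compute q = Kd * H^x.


q = Kd * H^x = 0.59 * 20^0.6 = 0.59 * 6.034176

3.5602 L/h


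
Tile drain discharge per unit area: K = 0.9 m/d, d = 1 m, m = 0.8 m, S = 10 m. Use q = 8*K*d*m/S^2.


q = 8*K*d*m/S^2
q = 8*0.9*1*0.8/10^2
q = 5.7600 / 100

0.0576 m/d


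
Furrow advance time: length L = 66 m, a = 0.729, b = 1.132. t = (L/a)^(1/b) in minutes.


t = (L/a)^(1/b)
t = (66/0.729)^(1/1.132)
t = 90.534979^(1/1.132)

53.5348 min


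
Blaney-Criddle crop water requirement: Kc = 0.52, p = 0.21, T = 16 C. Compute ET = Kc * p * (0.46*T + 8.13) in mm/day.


ET = Kc * p * (0.46*T + 8.13)
ET = 0.52 * 0.21 * (0.46*16 + 8.13)
ET = 0.52 * 0.21 * 15.4900

1.6915 mm/day


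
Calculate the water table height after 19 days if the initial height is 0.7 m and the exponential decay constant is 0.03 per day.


m = m0 * exp(-k*t)
m = 0.7 * exp(-0.03 * 19)
m = 0.7 * exp(-0.5700)

0.3959 m


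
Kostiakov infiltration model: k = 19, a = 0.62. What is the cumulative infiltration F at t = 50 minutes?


F = k * t^a = 19 * 50^0.62
F = 19 * 11.307365

214.8399 mm


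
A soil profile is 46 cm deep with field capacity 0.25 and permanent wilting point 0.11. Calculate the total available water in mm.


AWC = (FC - PWP) * d * 10
AWC = (0.25 - 0.11) * 46 * 10
AWC = 0.1400 * 46 * 10

64.4000 mm


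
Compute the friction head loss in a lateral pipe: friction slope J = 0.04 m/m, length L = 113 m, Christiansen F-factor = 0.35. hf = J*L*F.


hf = J * L * F = 0.04 * 113 * 0.35 = 1.5820 m

1.5820 m


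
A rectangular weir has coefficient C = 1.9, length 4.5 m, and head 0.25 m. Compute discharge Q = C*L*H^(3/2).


Q = C * L * H^(3/2) = 1.9 * 4.5 * 0.25^1.5 = 1.9 * 4.5 * 0.125000

1.0687 m^3/s


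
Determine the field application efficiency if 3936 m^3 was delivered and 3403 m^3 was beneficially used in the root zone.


Ea = V_root / V_field * 100 = 3403 / 3936 * 100 = 86.4583%

86.4583 %


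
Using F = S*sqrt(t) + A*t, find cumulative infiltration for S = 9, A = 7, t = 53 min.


F = S*sqrt(t) + A*t
F = 9*sqrt(53) + 7*53
F = 9*7.280110 + 371

436.5210 mm


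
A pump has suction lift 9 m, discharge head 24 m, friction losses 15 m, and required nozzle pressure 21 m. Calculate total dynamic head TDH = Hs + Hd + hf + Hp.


TDH = Hs + Hd + hf + Hp = 9 + 24 + 15 + 21 = 69

69 m


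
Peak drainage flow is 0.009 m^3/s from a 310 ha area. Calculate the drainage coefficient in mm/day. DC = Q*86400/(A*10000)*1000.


DC = Q * 86400 / (A * 10000) * 1000
DC = 0.009 * 86400 / (310 * 10000) * 1000
DC = 777600.0000 / 3100000

0.2508 mm/day


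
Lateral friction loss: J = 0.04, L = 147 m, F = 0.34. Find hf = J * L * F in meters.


hf = J * L * F = 0.04 * 147 * 0.34 = 1.9992 m

1.9992 m


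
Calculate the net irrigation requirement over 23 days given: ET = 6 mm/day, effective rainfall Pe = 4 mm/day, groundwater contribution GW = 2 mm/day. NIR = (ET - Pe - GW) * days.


Daily deficit = ET - Pe - GW = 6 - 4 - 2 = 0 mm/day
NIR = 0 * 23 = 0 mm

0 mm


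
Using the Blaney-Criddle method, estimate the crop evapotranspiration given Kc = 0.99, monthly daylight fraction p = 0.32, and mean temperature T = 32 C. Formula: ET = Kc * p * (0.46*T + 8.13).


ET = Kc * p * (0.46*T + 8.13)
ET = 0.99 * 0.32 * (0.46*32 + 8.13)
ET = 0.99 * 0.32 * 22.8500

7.2389 mm/day


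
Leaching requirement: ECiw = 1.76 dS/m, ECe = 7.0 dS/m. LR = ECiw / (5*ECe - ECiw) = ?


LR = ECiw / (5*ECe - ECiw)
LR = 1.76 / (5*7.0 - 1.76)
LR = 1.76 / 33.2400

0.0529


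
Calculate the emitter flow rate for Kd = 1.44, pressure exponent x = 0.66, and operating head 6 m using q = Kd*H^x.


q = Kd * H^x = 1.44 * 6^0.66 = 1.44 * 3.262720

4.6983 L/h


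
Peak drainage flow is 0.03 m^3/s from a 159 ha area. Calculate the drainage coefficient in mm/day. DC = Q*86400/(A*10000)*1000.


DC = Q * 86400 / (A * 10000) * 1000
DC = 0.03 * 86400 / (159 * 10000) * 1000
DC = 2592000.0000 / 1590000

1.6302 mm/day


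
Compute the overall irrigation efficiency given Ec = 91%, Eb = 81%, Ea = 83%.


Ec = 0.91, Eb = 0.81, Ea = 0.83
E = 0.91 * 0.81 * 0.83 * 100 = 61.1793%

61.1793 %


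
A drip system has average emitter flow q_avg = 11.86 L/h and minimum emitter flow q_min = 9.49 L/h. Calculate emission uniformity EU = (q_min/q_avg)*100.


EU = (q_min/q_avg)*100 = (9.49/11.86)*100 = 80.0169%

80.0169 %


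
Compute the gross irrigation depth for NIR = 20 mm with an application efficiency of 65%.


Ea = 65% = 0.65
GID = NIR / Ea = 20 / 0.65 = 30.7692 mm

30.7692 mm


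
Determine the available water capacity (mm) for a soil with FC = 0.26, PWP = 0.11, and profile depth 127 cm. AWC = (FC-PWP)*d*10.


AWC = (FC - PWP) * d * 10
AWC = (0.26 - 0.11) * 127 * 10
AWC = 0.1500 * 127 * 10

190.5000 mm


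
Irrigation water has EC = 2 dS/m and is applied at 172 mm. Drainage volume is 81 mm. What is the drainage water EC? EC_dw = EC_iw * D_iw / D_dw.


EC_dw = EC_iw * D_iw / D_dw
EC_dw = 2 * 172 / 81
EC_dw = 344 / 81

4.2469 dS/m


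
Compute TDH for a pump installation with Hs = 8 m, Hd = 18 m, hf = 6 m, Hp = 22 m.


TDH = Hs + Hd + hf + Hp = 8 + 18 + 6 + 22 = 54

54 m


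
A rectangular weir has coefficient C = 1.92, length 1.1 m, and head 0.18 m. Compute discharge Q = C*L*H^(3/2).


Q = C * L * H^(3/2) = 1.92 * 1.1 * 0.18^1.5 = 1.92 * 1.1 * 0.076368

0.1613 m^3/s


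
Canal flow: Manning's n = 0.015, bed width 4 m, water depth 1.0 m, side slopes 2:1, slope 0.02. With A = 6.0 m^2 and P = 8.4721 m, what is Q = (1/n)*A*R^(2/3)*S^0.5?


R = A/P = 6.0/8.4721 = 0.708207
Q = (1/0.015) * 6.0 * 0.708207^(2/3) * 0.02^0.5

44.9450 m^3/s


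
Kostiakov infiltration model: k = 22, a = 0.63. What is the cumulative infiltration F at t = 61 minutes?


F = k * t^a = 22 * 61^0.63
F = 22 * 13.327779

293.2111 mm


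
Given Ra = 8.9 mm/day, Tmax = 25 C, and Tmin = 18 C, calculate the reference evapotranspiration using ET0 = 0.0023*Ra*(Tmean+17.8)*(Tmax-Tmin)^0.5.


Tmean = (Tmax + Tmin)/2 = (25 + 18)/2 = 21.5
ET0 = 0.0023 * 8.9 * (21.5 + 17.8) * sqrt(25 - 18)
ET0 = 0.0023 * 8.9 * 39.3 * 2.645751

2.1284 mm/day


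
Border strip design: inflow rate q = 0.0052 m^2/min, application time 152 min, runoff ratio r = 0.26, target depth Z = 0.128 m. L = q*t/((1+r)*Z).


L = q*t/((1+r)*Z)
L = 0.0052*152/((1+0.26)*0.128)
L = 0.7904/0.16128

4.9008 m


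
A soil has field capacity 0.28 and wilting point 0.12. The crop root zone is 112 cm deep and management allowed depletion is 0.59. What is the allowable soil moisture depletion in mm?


SMD = (FC - PWP) * d * MAD * 10
SMD = (0.28 - 0.12) * 112 * 0.59 * 10
SMD = 0.1600 * 112 * 0.59 * 10

105.7280 mm


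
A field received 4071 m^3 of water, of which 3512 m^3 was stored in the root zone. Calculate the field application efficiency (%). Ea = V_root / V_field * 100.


Ea = V_root / V_field * 100 = 3512 / 4071 * 100 = 86.2687%

86.2687 %


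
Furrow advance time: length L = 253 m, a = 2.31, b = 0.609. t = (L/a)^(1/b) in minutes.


t = (L/a)^(1/b)
t = (253/2.31)^(1/0.609)
t = 109.523810^(1/0.609)

2233.2981 min


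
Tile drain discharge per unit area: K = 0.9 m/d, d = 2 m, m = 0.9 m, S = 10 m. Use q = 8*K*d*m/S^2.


q = 8*K*d*m/S^2
q = 8*0.9*2*0.9/10^2
q = 12.9600 / 100

0.1296 m/d


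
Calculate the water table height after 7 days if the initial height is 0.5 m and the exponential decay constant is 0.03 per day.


m = m0 * exp(-k*t)
m = 0.5 * exp(-0.03 * 7)
m = 0.5 * exp(-0.2100)

0.4053 m


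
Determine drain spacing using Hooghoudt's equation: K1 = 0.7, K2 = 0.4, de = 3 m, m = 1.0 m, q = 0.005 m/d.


S^2 = 8*K2*de*m/q + 4*K1*m^2/q
S^2 = 8*0.4*3*1.0/0.005 + 4*0.7*1.0^2/0.005
S = sqrt(2480.0000)

49.7996 m


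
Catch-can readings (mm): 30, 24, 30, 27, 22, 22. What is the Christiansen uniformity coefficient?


mean = 25.833333 mm
MAD = 3.166667 mm
CU = (1 - 3.166667/25.833333)*100

87.7419 %


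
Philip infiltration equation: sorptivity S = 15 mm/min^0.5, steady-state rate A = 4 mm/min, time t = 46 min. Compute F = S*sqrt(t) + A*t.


F = S*sqrt(t) + A*t
F = 15*sqrt(46) + 4*46
F = 15*6.782330 + 184

285.7350 mm


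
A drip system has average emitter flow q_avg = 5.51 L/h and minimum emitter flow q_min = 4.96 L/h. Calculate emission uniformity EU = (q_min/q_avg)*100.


EU = (q_min/q_avg)*100 = (4.96/5.51)*100 = 90.0181%

90.0181 %


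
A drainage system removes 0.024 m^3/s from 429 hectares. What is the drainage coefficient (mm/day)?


DC = Q * 86400 / (A * 10000) * 1000
DC = 0.024 * 86400 / (429 * 10000) * 1000
DC = 2073600.0000 / 4290000

0.4834 mm/day


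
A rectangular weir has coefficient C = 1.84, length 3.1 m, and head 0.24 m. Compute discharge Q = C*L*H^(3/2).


Q = C * L * H^(3/2) = 1.84 * 3.1 * 0.24^1.5 = 1.84 * 3.1 * 0.117576

0.6707 m^3/s


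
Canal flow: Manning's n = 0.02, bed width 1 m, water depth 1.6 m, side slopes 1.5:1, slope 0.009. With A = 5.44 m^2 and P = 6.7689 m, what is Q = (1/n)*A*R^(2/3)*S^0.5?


R = A/P = 5.44/6.7689 = 0.803676
Q = (1/0.02) * 5.44 * 0.803676^(2/3) * 0.009^0.5

22.3054 m^3/s


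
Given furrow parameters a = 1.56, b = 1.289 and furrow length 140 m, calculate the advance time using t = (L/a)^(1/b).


t = (L/a)^(1/b)
t = (140/1.56)^(1/1.289)
t = 89.743590^(1/1.289)

32.7439 min


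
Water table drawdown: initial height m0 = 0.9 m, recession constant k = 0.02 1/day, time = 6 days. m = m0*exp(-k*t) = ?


m = m0 * exp(-k*t)
m = 0.9 * exp(-0.02 * 6)
m = 0.9 * exp(-0.1200)

0.7982 m


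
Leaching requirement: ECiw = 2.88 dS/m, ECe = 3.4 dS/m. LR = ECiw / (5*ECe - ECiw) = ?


LR = ECiw / (5*ECe - ECiw)
LR = 2.88 / (5*3.4 - 2.88)
LR = 2.88 / 14.1200

0.2040


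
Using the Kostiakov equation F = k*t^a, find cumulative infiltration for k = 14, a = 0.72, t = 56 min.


F = k * t^a = 14 * 56^0.72
F = 14 * 18.142427

253.9940 mm


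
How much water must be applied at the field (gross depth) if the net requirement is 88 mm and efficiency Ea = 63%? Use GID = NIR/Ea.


Ea = 63% = 0.63
GID = NIR / Ea = 88 / 0.63 = 139.6825 mm

139.6825 mm


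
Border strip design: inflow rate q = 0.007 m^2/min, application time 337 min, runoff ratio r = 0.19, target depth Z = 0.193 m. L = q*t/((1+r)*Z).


L = q*t/((1+r)*Z)
L = 0.007*337/((1+0.19)*0.193)
L = 2.359/0.22967

10.2713 m


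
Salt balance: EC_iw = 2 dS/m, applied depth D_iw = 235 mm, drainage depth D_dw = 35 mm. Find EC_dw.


EC_dw = EC_iw * D_iw / D_dw
EC_dw = 2 * 235 / 35
EC_dw = 470 / 35

13.4286 dS/m


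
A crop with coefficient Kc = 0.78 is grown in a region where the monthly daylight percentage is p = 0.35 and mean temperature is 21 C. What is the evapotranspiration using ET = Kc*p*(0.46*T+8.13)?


ET = Kc * p * (0.46*T + 8.13)
ET = 0.78 * 0.35 * (0.46*21 + 8.13)
ET = 0.78 * 0.35 * 17.7900

4.8567 mm/day


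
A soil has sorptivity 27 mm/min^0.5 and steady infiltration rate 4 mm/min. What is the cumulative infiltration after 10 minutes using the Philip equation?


F = S*sqrt(t) + A*t
F = 27*sqrt(10) + 4*10
F = 27*3.162278 + 40

125.3815 mm


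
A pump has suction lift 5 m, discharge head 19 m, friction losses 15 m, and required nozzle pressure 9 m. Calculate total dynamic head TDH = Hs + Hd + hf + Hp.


TDH = Hs + Hd + hf + Hp = 5 + 19 + 15 + 9 = 48

48 m


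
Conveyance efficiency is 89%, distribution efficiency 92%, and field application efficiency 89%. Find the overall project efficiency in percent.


Ec = 0.89, Eb = 0.92, Ea = 0.89
E = 0.89 * 0.92 * 0.89 * 100 = 72.8732%

72.8732 %


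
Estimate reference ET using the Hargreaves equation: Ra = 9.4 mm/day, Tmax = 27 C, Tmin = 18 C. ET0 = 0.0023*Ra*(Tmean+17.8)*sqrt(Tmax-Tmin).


Tmean = (Tmax + Tmin)/2 = (27 + 18)/2 = 22.5
ET0 = 0.0023 * 9.4 * (22.5 + 17.8) * sqrt(27 - 18)
ET0 = 0.0023 * 9.4 * 40.3 * 3.000000

2.6139 mm/day


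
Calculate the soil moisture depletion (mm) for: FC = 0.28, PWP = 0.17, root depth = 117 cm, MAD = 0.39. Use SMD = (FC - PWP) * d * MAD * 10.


SMD = (FC - PWP) * d * MAD * 10
SMD = (0.28 - 0.17) * 117 * 0.39 * 10
SMD = 0.1100 * 117 * 0.39 * 10

50.1930 mm


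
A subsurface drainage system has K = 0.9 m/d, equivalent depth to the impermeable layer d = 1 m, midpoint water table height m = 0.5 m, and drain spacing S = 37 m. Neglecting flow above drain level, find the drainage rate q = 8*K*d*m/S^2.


q = 8*K*d*m/S^2
q = 8*0.9*1*0.5/37^2
q = 3.6000 / 1369

0.0026 m/d


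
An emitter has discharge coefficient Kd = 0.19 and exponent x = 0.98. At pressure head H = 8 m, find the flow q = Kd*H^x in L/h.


q = Kd * H^x = 0.19 * 8^0.98 = 0.19 * 7.674113

1.4581 L/h


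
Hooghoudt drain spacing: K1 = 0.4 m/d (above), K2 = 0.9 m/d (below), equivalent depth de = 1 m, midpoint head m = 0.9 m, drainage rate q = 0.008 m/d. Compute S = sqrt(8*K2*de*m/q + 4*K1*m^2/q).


S^2 = 8*K2*de*m/q + 4*K1*m^2/q
S^2 = 8*0.9*1*0.9/0.008 + 4*0.4*0.9^2/0.008
S = sqrt(972.0000)

31.1769 m


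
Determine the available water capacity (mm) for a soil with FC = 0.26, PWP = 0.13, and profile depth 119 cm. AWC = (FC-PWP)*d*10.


AWC = (FC - PWP) * d * 10
AWC = (0.26 - 0.13) * 119 * 10
AWC = 0.1300 * 119 * 10

154.7000 mm


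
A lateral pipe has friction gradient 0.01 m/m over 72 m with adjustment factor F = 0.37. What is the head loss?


hf = J * L * F = 0.01 * 72 * 0.37 = 0.2664 m

0.2664 m


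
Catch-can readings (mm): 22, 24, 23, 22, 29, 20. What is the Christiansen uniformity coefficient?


mean = 23.333333 mm
MAD = 2.111111 mm
CU = (1 - 2.111111/23.333333)*100

90.9524 %


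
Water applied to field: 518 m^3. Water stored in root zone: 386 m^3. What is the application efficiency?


Ea = V_root / V_field * 100 = 386 / 518 * 100 = 74.5174%

74.5174 %


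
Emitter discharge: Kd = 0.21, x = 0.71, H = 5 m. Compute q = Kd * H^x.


q = Kd * H^x = 0.21 * 5^0.71 = 0.21 * 3.135225

0.6584 L/h


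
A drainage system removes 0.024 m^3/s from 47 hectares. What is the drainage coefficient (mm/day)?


DC = Q * 86400 / (A * 10000) * 1000
DC = 0.024 * 86400 / (47 * 10000) * 1000
DC = 2073600.0000 / 470000

4.4119 mm/day


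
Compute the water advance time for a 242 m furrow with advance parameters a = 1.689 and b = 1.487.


t = (L/a)^(1/b)
t = (242/1.689)^(1/1.487)
t = 143.280047^(1/1.487)

28.1854 min


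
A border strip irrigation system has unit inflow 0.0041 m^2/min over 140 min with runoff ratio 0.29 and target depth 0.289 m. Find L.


L = q*t/((1+r)*Z)
L = 0.0041*140/((1+0.29)*0.289)
L = 0.574/0.37281

1.5397 m


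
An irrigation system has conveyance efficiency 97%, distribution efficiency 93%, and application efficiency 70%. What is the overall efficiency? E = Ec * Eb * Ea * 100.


Ec = 0.97, Eb = 0.93, Ea = 0.7
E = 0.97 * 0.93 * 0.7 * 100 = 63.1470%

63.1470 %


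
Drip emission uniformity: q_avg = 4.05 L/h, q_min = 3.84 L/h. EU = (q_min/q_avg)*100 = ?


EU = (q_min/q_avg)*100 = (3.84/4.05)*100 = 94.8148%

94.8148 %


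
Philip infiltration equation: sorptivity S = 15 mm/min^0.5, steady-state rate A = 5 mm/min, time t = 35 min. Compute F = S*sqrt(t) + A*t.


F = S*sqrt(t) + A*t
F = 15*sqrt(35) + 5*35
F = 15*5.916080 + 175

263.7412 mm


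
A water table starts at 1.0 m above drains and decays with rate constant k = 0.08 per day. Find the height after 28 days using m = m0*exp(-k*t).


m = m0 * exp(-k*t)
m = 1.0 * exp(-0.08 * 28)
m = 1.0 * exp(-2.2400)

0.1065 m


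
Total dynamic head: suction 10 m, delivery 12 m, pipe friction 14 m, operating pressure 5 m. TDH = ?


TDH = Hs + Hd + hf + Hp = 10 + 12 + 14 + 5 = 41

41 m


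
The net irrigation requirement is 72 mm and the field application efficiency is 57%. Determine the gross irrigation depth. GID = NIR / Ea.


Ea = 57% = 0.57
GID = NIR / Ea = 72 / 0.57 = 126.3158 mm

126.3158 mm


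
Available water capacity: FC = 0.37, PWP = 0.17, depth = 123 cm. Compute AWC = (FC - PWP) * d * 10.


AWC = (FC - PWP) * d * 10
AWC = (0.37 - 0.17) * 123 * 10
AWC = 0.2000 * 123 * 10

246.0000 mm


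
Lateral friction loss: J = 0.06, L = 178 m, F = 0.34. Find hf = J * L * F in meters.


hf = J * L * F = 0.06 * 178 * 0.34 = 3.6312 m

3.6312 m


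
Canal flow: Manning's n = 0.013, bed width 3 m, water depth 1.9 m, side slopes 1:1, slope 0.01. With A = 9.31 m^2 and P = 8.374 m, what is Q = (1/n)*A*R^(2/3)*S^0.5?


R = A/P = 9.31/8.374 = 1.111775
Q = (1/0.013) * 9.31 * 1.111775^(2/3) * 0.01^0.5

76.8571 m^3/s


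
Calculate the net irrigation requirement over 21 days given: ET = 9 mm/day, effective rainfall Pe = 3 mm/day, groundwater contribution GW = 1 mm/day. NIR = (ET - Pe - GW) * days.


Daily deficit = ET - Pe - GW = 9 - 3 - 1 = 5 mm/day
NIR = 5 * 21 = 105 mm

105.0000 mm


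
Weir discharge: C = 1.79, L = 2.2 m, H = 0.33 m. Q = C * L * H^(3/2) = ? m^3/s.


Q = C * L * H^(3/2) = 1.79 * 2.2 * 0.33^1.5 = 1.79 * 2.2 * 0.189571

0.7465 m^3/s


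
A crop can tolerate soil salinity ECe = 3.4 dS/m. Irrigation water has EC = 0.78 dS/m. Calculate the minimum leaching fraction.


LR = ECiw / (5*ECe - ECiw)
LR = 0.78 / (5*3.4 - 0.78)
LR = 0.78 / 16.2200

0.0481


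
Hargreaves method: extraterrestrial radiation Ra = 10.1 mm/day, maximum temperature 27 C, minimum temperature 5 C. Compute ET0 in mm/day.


Tmean = (Tmax + Tmin)/2 = (27 + 5)/2 = 16.0
ET0 = 0.0023 * 10.1 * (16.0 + 17.8) * sqrt(27 - 5)
ET0 = 0.0023 * 10.1 * 33.8 * 4.690416

3.6828 mm/day


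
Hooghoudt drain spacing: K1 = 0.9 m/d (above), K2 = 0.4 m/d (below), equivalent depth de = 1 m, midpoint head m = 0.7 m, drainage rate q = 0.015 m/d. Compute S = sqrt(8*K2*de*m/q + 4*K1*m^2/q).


S^2 = 8*K2*de*m/q + 4*K1*m^2/q
S^2 = 8*0.4*1*0.7/0.015 + 4*0.9*0.7^2/0.015
S = sqrt(266.9333)

16.3381 m


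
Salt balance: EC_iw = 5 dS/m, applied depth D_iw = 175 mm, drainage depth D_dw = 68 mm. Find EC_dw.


EC_dw = EC_iw * D_iw / D_dw
EC_dw = 5 * 175 / 68
EC_dw = 875 / 68

12.8676 dS/m


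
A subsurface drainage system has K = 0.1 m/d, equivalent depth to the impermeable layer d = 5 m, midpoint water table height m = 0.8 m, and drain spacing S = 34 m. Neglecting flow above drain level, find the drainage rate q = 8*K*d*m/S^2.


q = 8*K*d*m/S^2
q = 8*0.1*5*0.8/34^2
q = 3.2000 / 1156

0.0028 m/d


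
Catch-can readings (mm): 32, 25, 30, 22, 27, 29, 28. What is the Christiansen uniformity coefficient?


mean = 27.571429 mm
MAD = 2.489796 mm
CU = (1 - 2.489796/27.571429)*100

90.9697 %


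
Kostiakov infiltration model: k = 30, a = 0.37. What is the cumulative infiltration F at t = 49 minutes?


F = k * t^a = 30 * 49^0.37
F = 30 * 4.220584

126.6175 mm


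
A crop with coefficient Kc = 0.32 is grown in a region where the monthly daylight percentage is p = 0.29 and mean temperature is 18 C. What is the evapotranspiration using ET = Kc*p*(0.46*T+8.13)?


ET = Kc * p * (0.46*T + 8.13)
ET = 0.32 * 0.29 * (0.46*18 + 8.13)
ET = 0.32 * 0.29 * 16.4100

1.5228 mm/day


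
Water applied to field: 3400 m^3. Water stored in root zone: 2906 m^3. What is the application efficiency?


Ea = V_root / V_field * 100 = 2906 / 3400 * 100 = 85.4706%

85.4706 %


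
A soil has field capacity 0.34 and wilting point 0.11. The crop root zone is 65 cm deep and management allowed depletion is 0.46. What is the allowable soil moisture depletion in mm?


SMD = (FC - PWP) * d * MAD * 10
SMD = (0.34 - 0.11) * 65 * 0.46 * 10
SMD = 0.2300 * 65 * 0.46 * 10

68.7700 mm


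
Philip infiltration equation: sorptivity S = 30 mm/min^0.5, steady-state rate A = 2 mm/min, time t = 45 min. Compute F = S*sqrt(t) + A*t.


F = S*sqrt(t) + A*t
F = 30*sqrt(45) + 2*45
F = 30*6.708204 + 90

291.2461 mm


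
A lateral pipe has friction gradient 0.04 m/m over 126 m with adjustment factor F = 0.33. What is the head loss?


hf = J * L * F = 0.04 * 126 * 0.33 = 1.6632 m

1.6632 m


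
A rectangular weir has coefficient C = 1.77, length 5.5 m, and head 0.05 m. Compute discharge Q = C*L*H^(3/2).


Q = C * L * H^(3/2) = 1.77 * 5.5 * 0.05^1.5 = 1.77 * 5.5 * 0.011180

0.1088 m^3/s


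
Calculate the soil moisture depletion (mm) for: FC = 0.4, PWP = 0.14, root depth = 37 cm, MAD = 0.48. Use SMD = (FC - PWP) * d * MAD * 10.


SMD = (FC - PWP) * d * MAD * 10
SMD = (0.4 - 0.14) * 37 * 0.48 * 10
SMD = 0.2600 * 37 * 0.48 * 10

46.1760 mm


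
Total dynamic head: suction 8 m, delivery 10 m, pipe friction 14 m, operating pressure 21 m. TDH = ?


TDH = Hs + Hd + hf + Hp = 8 + 10 + 14 + 21 = 53

53 m


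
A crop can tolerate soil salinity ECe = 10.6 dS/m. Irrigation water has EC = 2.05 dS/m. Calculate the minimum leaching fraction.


LR = ECiw / (5*ECe - ECiw)
LR = 2.05 / (5*10.6 - 2.05)
LR = 2.05 / 50.9500

0.0402


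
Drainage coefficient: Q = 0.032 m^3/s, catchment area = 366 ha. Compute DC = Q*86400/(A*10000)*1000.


DC = Q * 86400 / (A * 10000) * 1000
DC = 0.032 * 86400 / (366 * 10000) * 1000
DC = 2764800.0000 / 3660000

0.7554 mm/day


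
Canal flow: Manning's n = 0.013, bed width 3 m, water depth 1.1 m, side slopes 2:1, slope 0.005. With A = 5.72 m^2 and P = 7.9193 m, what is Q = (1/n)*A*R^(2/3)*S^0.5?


R = A/P = 5.72/7.9193 = 0.722286
Q = (1/0.013) * 5.72 * 0.722286^(2/3) * 0.005^0.5

25.0463 m^3/s


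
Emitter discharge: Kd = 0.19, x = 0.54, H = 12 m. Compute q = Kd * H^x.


q = Kd * H^x = 0.19 * 12^0.54 = 0.19 * 3.826114

0.7270 L/h


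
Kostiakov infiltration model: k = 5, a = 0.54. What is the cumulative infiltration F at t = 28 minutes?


F = k * t^a = 5 * 28^0.54
F = 5 * 6.045961

30.2298 mm


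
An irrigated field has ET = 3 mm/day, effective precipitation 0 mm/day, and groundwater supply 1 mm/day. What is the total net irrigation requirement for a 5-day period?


Daily deficit = ET - Pe - GW = 3 - 0 - 1 = 2 mm/day
NIR = 2 * 5 = 10 mm

10.0000 mm


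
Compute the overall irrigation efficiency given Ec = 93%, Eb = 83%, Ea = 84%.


Ec = 0.93, Eb = 0.83, Ea = 0.84
E = 0.93 * 0.83 * 0.84 * 100 = 64.8396%

64.8396 %


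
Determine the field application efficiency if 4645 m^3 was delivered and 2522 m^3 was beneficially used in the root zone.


Ea = V_root / V_field * 100 = 2522 / 4645 * 100 = 54.2949%

54.2949 %


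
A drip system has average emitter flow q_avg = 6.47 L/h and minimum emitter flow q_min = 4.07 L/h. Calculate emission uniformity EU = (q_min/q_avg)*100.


EU = (q_min/q_avg)*100 = (4.07/6.47)*100 = 62.9057%

62.9057 %


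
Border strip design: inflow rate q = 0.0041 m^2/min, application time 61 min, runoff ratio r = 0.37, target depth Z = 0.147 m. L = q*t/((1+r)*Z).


L = q*t/((1+r)*Z)
L = 0.0041*61/((1+0.37)*0.147)
L = 0.2501/0.20139

1.2419 m


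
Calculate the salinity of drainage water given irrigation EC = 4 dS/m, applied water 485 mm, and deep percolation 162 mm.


EC_dw = EC_iw * D_iw / D_dw
EC_dw = 4 * 485 / 162
EC_dw = 1940 / 162

11.9753 dS/m


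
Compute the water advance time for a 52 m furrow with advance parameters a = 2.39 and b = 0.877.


t = (L/a)^(1/b)
t = (52/2.39)^(1/0.877)
t = 21.757322^(1/0.877)

33.5124 min


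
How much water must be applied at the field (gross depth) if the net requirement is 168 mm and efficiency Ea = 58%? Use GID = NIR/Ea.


Ea = 58% = 0.58
GID = NIR / Ea = 168 / 0.58 = 289.6552 mm

289.6552 mm


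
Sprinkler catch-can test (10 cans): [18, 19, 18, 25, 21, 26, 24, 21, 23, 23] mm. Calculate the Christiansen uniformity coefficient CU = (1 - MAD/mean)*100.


mean = 21.800000 mm
MAD = 2.400000 mm
CU = (1 - 2.400000/21.800000)*100

88.9908 %


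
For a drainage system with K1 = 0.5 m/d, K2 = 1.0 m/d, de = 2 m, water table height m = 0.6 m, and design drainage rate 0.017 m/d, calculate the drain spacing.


S^2 = 8*K2*de*m/q + 4*K1*m^2/q
S^2 = 8*1.0*2*0.6/0.017 + 4*0.5*0.6^2/0.017
S = sqrt(607.0588)

24.6386 m


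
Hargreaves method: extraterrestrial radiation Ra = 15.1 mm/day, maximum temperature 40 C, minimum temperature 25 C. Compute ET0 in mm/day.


Tmean = (Tmax + Tmin)/2 = (40 + 25)/2 = 32.5
ET0 = 0.0023 * 15.1 * (32.5 + 17.8) * sqrt(40 - 25)
ET0 = 0.0023 * 15.1 * 50.3 * 3.872983

6.7658 mm/day


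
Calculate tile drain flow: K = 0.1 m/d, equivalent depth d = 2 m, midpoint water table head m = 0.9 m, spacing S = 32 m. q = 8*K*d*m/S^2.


q = 8*K*d*m/S^2
q = 8*0.1*2*0.9/32^2
q = 1.4400 / 1024

0.0014 m/d


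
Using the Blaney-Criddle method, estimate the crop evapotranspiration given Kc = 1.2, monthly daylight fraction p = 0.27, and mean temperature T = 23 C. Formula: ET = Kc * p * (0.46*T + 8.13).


ET = Kc * p * (0.46*T + 8.13)
ET = 1.2 * 0.27 * (0.46*23 + 8.13)
ET = 1.2 * 0.27 * 18.7100

6.0620 mm/day


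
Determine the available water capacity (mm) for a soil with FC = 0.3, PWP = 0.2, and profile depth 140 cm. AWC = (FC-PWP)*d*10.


AWC = (FC - PWP) * d * 10
AWC = (0.3 - 0.2) * 140 * 10
AWC = 0.1000 * 140 * 10

140.0000 mm


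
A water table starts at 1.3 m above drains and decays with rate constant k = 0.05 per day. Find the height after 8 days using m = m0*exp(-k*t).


m = m0 * exp(-k*t)
m = 1.3 * exp(-0.05 * 8)
m = 1.3 * exp(-0.4000)

0.8714 m


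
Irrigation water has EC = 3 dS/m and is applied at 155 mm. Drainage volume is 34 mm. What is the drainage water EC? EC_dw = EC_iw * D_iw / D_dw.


EC_dw = EC_iw * D_iw / D_dw
EC_dw = 3 * 155 / 34
EC_dw = 465 / 34

13.6765 dS/m


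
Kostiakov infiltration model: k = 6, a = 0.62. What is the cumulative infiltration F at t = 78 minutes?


F = k * t^a = 6 * 78^0.62
F = 6 * 14.896994

89.3820 mm


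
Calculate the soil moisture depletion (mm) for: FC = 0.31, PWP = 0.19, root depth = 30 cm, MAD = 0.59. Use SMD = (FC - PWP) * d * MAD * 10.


SMD = (FC - PWP) * d * MAD * 10
SMD = (0.31 - 0.19) * 30 * 0.59 * 10
SMD = 0.1200 * 30 * 0.59 * 10

21.2400 mm


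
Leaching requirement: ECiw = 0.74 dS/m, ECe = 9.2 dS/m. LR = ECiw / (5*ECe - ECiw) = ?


LR = ECiw / (5*ECe - ECiw)
LR = 0.74 / (5*9.2 - 0.74)
LR = 0.74 / 45.2600

0.0163


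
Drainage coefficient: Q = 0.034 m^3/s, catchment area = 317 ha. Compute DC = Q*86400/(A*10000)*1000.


DC = Q * 86400 / (A * 10000) * 1000
DC = 0.034 * 86400 / (317 * 10000) * 1000
DC = 2937600.0000 / 3170000

0.9267 mm/day


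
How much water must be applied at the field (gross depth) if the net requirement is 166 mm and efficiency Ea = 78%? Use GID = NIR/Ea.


Ea = 78% = 0.78
GID = NIR / Ea = 166 / 0.78 = 212.8205 mm

212.8205 mm


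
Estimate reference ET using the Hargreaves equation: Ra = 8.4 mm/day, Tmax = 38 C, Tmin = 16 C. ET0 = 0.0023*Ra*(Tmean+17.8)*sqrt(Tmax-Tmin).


Tmean = (Tmax + Tmin)/2 = (38 + 16)/2 = 27.0
ET0 = 0.0023 * 8.4 * (27.0 + 17.8) * sqrt(38 - 16)
ET0 = 0.0023 * 8.4 * 44.8 * 4.690416

4.0597 mm/day


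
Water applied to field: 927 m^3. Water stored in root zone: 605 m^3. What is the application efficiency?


Ea = V_root / V_field * 100 = 605 / 927 * 100 = 65.2643%

65.2643 %


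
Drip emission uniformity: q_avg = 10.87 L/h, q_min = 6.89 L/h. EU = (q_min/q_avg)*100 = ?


EU = (q_min/q_avg)*100 = (6.89/10.87)*100 = 63.3855%

63.3855 %


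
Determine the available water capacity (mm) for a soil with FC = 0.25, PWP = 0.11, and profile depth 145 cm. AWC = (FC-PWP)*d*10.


AWC = (FC - PWP) * d * 10
AWC = (0.25 - 0.11) * 145 * 10
AWC = 0.1400 * 145 * 10

203.0000 mm


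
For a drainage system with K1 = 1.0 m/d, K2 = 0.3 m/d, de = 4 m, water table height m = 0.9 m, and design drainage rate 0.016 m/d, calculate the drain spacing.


S^2 = 8*K2*de*m/q + 4*K1*m^2/q
S^2 = 8*0.3*4*0.9/0.016 + 4*1.0*0.9^2/0.016
S = sqrt(742.5000)

27.2489 m


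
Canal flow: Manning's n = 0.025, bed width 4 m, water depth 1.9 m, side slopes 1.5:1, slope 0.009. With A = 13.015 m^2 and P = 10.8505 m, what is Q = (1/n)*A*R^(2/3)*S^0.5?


R = A/P = 13.015/10.8505 = 1.199484
Q = (1/0.025) * 13.015 * 1.199484^(2/3) * 0.009^0.5

55.7556 m^3/s


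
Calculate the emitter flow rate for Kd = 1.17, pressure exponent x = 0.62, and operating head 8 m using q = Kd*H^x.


q = Kd * H^x = 1.17 * 8^0.62 = 1.17 * 3.630077

4.2472 L/h


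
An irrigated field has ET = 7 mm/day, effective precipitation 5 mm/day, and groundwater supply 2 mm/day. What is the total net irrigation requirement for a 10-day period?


Daily deficit = ET - Pe - GW = 7 - 5 - 2 = 0 mm/day
NIR = 0 * 10 = 0 mm

0 mm


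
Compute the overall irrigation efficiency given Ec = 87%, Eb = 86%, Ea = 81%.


Ec = 0.87, Eb = 0.86, Ea = 0.81
E = 0.87 * 0.86 * 0.81 * 100 = 60.6042%

60.6042 %


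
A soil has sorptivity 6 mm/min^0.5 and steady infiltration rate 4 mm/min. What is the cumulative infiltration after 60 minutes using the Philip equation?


F = S*sqrt(t) + A*t
F = 6*sqrt(60) + 4*60
F = 6*7.745967 + 240

286.4758 mm


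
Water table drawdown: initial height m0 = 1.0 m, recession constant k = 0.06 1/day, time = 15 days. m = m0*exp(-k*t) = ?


m = m0 * exp(-k*t)
m = 1.0 * exp(-0.06 * 15)
m = 1.0 * exp(-0.9000)

0.4066 m


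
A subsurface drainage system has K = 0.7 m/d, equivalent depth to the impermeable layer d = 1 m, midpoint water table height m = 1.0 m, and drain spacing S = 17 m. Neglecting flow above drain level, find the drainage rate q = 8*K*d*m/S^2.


q = 8*K*d*m/S^2
q = 8*0.7*1*1.0/17^2
q = 5.6000 / 289

0.0194 m/d


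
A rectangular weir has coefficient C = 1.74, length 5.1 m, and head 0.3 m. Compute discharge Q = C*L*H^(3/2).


Q = C * L * H^(3/2) = 1.74 * 5.1 * 0.3^1.5 = 1.74 * 5.1 * 0.164317

1.4581 m^3/s


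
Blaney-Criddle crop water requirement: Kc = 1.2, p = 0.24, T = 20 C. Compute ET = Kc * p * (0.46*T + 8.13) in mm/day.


ET = Kc * p * (0.46*T + 8.13)
ET = 1.2 * 0.24 * (0.46*20 + 8.13)
ET = 1.2 * 0.24 * 17.3300

4.9910 mm/day


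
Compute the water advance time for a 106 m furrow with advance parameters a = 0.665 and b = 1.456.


t = (L/a)^(1/b)
t = (106/0.665)^(1/1.456)
t = 159.398496^(1/1.456)

32.5608 min


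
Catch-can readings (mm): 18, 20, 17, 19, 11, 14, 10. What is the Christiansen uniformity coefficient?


mean = 15.571429 mm
MAD = 3.346939 mm
CU = (1 - 3.346939/15.571429)*100

78.5059 %


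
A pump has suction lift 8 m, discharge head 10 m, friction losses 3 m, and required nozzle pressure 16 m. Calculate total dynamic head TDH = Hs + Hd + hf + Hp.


TDH = Hs + Hd + hf + Hp = 8 + 10 + 3 + 16 = 37

37 m


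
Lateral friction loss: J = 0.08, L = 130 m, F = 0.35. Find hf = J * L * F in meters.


hf = J * L * F = 0.08 * 130 * 0.35 = 3.6400 m

3.6400 m


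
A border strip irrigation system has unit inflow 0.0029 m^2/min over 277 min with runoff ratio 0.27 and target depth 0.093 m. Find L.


L = q*t/((1+r)*Z)
L = 0.0029*277/((1+0.27)*0.093)
L = 0.8033/0.11811

6.8013 m


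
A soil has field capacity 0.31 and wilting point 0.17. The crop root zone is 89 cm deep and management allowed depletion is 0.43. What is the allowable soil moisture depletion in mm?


SMD = (FC - PWP) * d * MAD * 10
SMD = (0.31 - 0.17) * 89 * 0.43 * 10
SMD = 0.1400 * 89 * 0.43 * 10

53.5780 mm


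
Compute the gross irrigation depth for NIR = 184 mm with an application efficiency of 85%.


Ea = 85% = 0.85
GID = NIR / Ea = 184 / 0.85 = 216.4706 mm

216.4706 mm


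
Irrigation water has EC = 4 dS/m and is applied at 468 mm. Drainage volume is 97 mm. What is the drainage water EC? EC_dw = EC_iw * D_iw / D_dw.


EC_dw = EC_iw * D_iw / D_dw
EC_dw = 4 * 468 / 97
EC_dw = 1872 / 97

19.2990 dS/m


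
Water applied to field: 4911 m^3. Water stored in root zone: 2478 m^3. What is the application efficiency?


Ea = V_root / V_field * 100 = 2478 / 4911 * 100 = 50.4582%

50.4582 %


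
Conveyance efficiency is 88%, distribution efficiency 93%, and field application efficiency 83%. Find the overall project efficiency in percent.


Ec = 0.88, Eb = 0.93, Ea = 0.83
E = 0.88 * 0.93 * 0.83 * 100 = 67.9272%

67.9272 %


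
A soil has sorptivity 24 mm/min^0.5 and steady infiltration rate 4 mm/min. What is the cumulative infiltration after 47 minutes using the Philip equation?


F = S*sqrt(t) + A*t
F = 24*sqrt(47) + 4*47
F = 24*6.855655 + 188

352.5357 mm


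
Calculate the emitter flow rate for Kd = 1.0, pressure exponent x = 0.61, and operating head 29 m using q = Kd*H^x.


q = Kd * H^x = 1.0 * 29^0.61 = 1.0 * 7.799428

7.7994 L/h


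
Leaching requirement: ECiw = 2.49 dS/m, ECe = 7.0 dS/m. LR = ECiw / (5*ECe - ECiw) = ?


LR = ECiw / (5*ECe - ECiw)
LR = 2.49 / (5*7.0 - 2.49)
LR = 2.49 / 32.5100

0.0766


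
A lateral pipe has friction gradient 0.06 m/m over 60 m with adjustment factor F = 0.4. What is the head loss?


hf = J * L * F = 0.06 * 60 * 0.4 = 1.4400 m

1.4400 m


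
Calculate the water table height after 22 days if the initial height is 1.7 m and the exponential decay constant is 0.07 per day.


m = m0 * exp(-k*t)
m = 1.7 * exp(-0.07 * 22)
m = 1.7 * exp(-1.5400)

0.3644 m
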